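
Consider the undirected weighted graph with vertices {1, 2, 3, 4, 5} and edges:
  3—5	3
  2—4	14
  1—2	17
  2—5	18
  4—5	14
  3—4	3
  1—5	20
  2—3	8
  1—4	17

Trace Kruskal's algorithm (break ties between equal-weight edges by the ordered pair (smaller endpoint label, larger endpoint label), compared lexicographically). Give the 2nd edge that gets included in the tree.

Sort edges by weight, then run Kruskal:
3—4 (3): add — endpoints in different components.
3—5 (3): add — endpoints in different components.
2—3 (8): add — endpoints in different components.
2—4 (14): skip — 2 and 4 already connected.
4—5 (14): skip — 4 and 5 already connected.
1—2 (17): add — endpoints in different components.
The 2nd edge added is 3—5.

3-5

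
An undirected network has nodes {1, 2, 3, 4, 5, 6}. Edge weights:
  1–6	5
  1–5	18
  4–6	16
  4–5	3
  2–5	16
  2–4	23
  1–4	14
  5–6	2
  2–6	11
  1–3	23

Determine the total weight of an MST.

44

Sort edges by weight, then run Kruskal:
5–6 (2): add. Components now {1} {2} {3} {4} {5,6}
4–5 (3): add. Components now {1} {2} {3} {4,5,6}
1–6 (5): add. Components now {1,4,5,6} {2} {3}
2–6 (11): add. Components now {1,2,4,5,6} {3}
1–4 (14): skip — 1 and 4 already connected.
2–5 (16): skip — 2 and 5 already connected.
4–6 (16): skip — 4 and 6 already connected.
1–5 (18): skip — 1 and 5 already connected.
1–3 (23): add. Components now {1,2,3,4,5,6}
MST edges: 5–6, 4–5, 1–6, 2–6, 1–3; total weight 2+3+5+11+23 = 44.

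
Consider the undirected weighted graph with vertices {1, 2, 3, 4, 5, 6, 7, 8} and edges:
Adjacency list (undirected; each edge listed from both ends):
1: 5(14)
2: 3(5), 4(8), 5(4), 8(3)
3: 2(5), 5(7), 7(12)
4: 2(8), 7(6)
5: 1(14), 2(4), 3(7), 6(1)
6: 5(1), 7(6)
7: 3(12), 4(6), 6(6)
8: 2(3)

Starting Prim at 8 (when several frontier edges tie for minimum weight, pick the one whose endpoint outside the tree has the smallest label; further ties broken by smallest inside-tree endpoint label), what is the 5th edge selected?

6-7

Grow the tree from 8 using Prim:
Step 1: frontier [2 8 3] → take 2 8 (3); add 2.
Step 2: frontier [2 5 4, 2 3 5, 2 4 8] → take 2 5 (4); add 5.
Step 3: frontier [2 3 5, 2 4 8, 5 6 1, 3 5 7, 1 5 14] → take 5 6 (1); add 6.
Step 4: frontier [2 3 5, 2 4 8, 3 5 7, 1 5 14, 6 7 6] → take 2 3 (5); add 3.
Step 5: frontier [2 4 8, 3 7 12, 1 5 14, 6 7 6] → take 6 7 (6); add 7.
Step 6: frontier [2 4 8, 1 5 14, 4 7 6] → take 4 7 (6); add 4.
Step 7: frontier [1 5 14] → take 1 5 (14); add 1.
The 5th edge added is 6 7.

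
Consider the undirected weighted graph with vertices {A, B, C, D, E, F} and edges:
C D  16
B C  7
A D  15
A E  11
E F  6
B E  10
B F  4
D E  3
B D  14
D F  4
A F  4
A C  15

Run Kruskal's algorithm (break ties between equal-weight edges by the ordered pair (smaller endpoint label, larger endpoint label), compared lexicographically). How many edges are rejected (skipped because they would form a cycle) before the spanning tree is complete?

Sort edges by weight, then run Kruskal:
D E (3): add — endpoints in different components.
A F (4): add — endpoints in different components.
B F (4): add — endpoints in different components.
D F (4): add — endpoints in different components.
E F (6): skip — E and F already connected.
B C (7): add — endpoints in different components.
Edges rejected before the tree was complete: 1.

1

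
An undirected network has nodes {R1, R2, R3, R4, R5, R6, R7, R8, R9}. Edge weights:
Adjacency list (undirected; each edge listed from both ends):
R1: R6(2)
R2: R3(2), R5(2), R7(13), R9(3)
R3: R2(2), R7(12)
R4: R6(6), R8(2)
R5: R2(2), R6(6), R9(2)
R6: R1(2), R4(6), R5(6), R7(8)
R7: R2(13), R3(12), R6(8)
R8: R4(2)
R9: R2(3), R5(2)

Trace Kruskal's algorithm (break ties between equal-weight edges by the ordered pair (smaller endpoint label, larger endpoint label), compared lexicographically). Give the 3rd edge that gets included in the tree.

Sort edges by weight, then run Kruskal:
R1 R6 (2): add — endpoints in different components.
R2 R3 (2): add — endpoints in different components.
R2 R5 (2): add — endpoints in different components.
R4 R8 (2): add — endpoints in different components.
R5 R9 (2): add — endpoints in different components.
R2 R9 (3): skip — R2 and R9 already connected.
R4 R6 (6): add — endpoints in different components.
R5 R6 (6): add — endpoints in different components.
R6 R7 (8): add — endpoints in different components.
The 3rd edge added is R2 R5.

R2-R5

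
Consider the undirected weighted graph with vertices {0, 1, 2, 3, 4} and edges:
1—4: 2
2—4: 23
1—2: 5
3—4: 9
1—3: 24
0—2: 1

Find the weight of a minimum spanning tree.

17

Sort edges by weight, then run Kruskal:
0—2 (1): add — endpoints in different components.
1—4 (2): add — endpoints in different components.
1—2 (5): add — endpoints in different components.
3—4 (9): add — endpoints in different components.
MST edges: 0—2, 1—4, 1—2, 3—4; total weight 1+2+5+9 = 17.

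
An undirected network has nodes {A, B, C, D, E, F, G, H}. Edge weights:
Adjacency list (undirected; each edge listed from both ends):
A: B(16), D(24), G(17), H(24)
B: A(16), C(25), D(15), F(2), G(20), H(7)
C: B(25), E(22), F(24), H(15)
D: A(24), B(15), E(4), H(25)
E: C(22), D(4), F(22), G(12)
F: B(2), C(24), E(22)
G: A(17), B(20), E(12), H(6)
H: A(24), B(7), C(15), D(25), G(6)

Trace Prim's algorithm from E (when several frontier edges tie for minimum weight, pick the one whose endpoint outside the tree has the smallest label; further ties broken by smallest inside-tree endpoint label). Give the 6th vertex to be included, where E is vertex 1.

F

Prim, starting at E.
Step 1: cheapest edge leaving the tree is D E (4); add D.
Step 2: cheapest edge leaving the tree is E G (12); add G.
Step 3: cheapest edge leaving the tree is G H (6); add H.
Step 4: cheapest edge leaving the tree is B H (7); add B.
Step 5: cheapest edge leaving the tree is B F (2); add F.
Step 6: cheapest edge leaving the tree is C H (15); add C.
Step 7: cheapest edge leaving the tree is A B (16); add A.
Vertex order: E, D, G, H, B, F, C, A. The 6th vertex is F.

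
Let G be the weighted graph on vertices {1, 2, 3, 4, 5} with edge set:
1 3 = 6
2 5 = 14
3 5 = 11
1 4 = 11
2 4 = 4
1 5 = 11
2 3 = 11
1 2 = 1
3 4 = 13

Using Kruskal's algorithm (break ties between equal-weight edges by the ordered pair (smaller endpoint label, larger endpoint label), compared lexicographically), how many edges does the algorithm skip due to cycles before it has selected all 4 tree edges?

Sort edges by weight, then run Kruskal:
1 2 (1): add — endpoints in different components.
2 4 (4): add — endpoints in different components.
1 3 (6): add — endpoints in different components.
1 4 (11): skip — 1 and 4 already connected.
1 5 (11): add — endpoints in different components.
Edges rejected before the tree was complete: 1.

1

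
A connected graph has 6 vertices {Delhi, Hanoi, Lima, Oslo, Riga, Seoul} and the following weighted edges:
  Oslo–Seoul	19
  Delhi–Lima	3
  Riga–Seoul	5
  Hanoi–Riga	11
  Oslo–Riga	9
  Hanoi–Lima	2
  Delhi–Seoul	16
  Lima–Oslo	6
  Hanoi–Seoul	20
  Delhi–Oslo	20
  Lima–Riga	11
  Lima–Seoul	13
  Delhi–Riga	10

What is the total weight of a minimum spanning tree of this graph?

Prim, starting at Oslo.
Step 1: cheapest edge leaving the tree is Lima–Oslo (6); add Lima.
Step 2: cheapest edge leaving the tree is Hanoi–Lima (2); add Hanoi.
Step 3: cheapest edge leaving the tree is Delhi–Lima (3); add Delhi.
Step 4: cheapest edge leaving the tree is Oslo–Riga (9); add Riga.
Step 5: cheapest edge leaving the tree is Riga–Seoul (5); add Seoul.
MST edges: Lima–Oslo, Hanoi–Lima, Delhi–Lima, Oslo–Riga, Riga–Seoul; total weight 6+2+3+9+5 = 25.

25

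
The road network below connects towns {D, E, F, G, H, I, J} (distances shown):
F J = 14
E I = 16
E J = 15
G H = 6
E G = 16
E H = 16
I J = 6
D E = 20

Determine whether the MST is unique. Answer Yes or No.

No

Kruskal's algorithm — process edges by increasing weight (ties by edge label):
G H (6): add. Components now {D} {E} {F} {G,H} {I} {J}
I J (6): add. Components now {D} {E} {F} {G,H} {I,J}
F J (14): add. Components now {D} {E} {F,I,J} {G,H}
E J (15): add. Components now {D} {E,F,I,J} {G,H}
E G (16): add. Components now {D} {E,F,G,H,I,J}
E H (16): skip — E and H already connected.
E I (16): skip — E and I already connected.
D E (20): add. Components now {D,E,F,G,H,I,J}
Non-tree edge E H has weight 16, equal to the heaviest edge on its tree cycle — swapping gives another MST of the same weight. Not unique.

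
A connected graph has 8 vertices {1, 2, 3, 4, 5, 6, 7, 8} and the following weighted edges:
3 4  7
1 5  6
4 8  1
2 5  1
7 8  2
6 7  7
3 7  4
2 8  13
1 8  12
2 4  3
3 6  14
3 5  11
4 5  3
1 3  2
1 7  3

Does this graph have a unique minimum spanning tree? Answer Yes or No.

Sort edges by weight, then run Kruskal:
2 5 (1): add — endpoints in different components.
4 8 (1): add — endpoints in different components.
1 3 (2): add — endpoints in different components.
7 8 (2): add — endpoints in different components.
1 7 (3): add — endpoints in different components.
2 4 (3): add — endpoints in different components.
4 5 (3): skip — 4 and 5 already connected.
3 7 (4): skip — 3 and 7 already connected.
1 5 (6): skip — 1 and 5 already connected.
3 4 (7): skip — 3 and 4 already connected.
6 7 (7): add — endpoints in different components.
Non-tree edge 4 5 has weight 3, equal to the heaviest edge on its tree cycle — swapping gives another MST of the same weight. Not unique.

No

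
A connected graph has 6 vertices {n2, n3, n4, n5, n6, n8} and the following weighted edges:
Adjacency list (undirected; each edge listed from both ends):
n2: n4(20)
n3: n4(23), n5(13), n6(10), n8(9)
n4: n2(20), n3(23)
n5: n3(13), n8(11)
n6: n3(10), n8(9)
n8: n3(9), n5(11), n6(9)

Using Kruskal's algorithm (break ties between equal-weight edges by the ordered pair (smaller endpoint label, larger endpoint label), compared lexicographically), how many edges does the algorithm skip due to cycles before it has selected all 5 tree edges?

Kruskal: consider edges lightest-first.
n3-n8 (9): add — endpoints in different components.
n6-n8 (9): add — endpoints in different components.
n3-n6 (10): skip — n6 and n3 already connected.
n5-n8 (11): add — endpoints in different components.
n3-n5 (13): skip — n5 and n3 already connected.
n2-n4 (20): add — endpoints in different components.
n3-n4 (23): add — endpoints in different components.
Edges rejected before the tree was complete: 2.

2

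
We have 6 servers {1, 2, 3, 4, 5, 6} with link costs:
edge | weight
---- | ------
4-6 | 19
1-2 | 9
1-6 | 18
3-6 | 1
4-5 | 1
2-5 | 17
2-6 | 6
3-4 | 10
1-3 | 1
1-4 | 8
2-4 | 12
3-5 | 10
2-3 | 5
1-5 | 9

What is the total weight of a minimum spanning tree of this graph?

Grow the tree from 4 using Prim:
Step 1: cheapest edge leaving the tree is 4-5 (1); add 5.
Step 2: cheapest edge leaving the tree is 1-4 (8); add 1.
Step 3: cheapest edge leaving the tree is 1-3 (1); add 3.
Step 4: cheapest edge leaving the tree is 3-6 (1); add 6.
Step 5: cheapest edge leaving the tree is 2-3 (5); add 2.
MST edges: 4-5, 1-4, 1-3, 3-6, 2-3; total weight 1+8+1+1+5 = 16.

16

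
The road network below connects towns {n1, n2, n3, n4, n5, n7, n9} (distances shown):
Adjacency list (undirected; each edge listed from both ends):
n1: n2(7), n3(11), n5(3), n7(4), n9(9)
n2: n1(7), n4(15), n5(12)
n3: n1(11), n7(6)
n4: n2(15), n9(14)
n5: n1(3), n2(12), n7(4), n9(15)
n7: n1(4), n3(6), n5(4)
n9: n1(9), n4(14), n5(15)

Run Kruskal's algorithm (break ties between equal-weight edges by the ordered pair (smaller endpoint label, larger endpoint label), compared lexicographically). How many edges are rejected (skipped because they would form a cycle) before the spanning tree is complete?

Kruskal's algorithm — process edges by increasing weight (ties by edge label):
n1—n5 (3): add — endpoints in different components.
n1—n7 (4): add — endpoints in different components.
n5—n7 (4): skip — n7 and n5 already connected.
n3—n7 (6): add — endpoints in different components.
n1—n2 (7): add — endpoints in different components.
n1—n9 (9): add — endpoints in different components.
n1—n3 (11): skip — n1 and n3 already connected.
n2—n5 (12): skip — n2 and n5 already connected.
n4—n9 (14): add — endpoints in different components.
Edges rejected before the tree was complete: 3.

3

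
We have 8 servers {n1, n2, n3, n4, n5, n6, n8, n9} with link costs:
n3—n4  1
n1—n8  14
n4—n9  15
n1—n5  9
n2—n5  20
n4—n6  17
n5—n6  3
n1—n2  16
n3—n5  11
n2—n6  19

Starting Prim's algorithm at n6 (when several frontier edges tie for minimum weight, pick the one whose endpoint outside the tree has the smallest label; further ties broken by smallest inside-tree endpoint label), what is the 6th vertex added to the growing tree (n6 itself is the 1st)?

Prim's algorithm from n6:
Step 1: frontier [n5—n6 3, n4—n6 17, n2—n6 19] → take n5—n6 (3); add n5.
Step 2: frontier [n1—n5 9, n3—n5 11, n2—n5 20, n4—n6 17, n2—n6 19] → take n1—n5 (9); add n1.
Step 3: frontier [n1—n8 14, n1—n2 16, n3—n5 11, n2—n5 20, n4—n6 17, n2—n6 19] → take n3—n5 (11); add n3.
Step 4: frontier [n1—n8 14, n1—n2 16, n3—n4 1, n2—n5 20, n4—n6 17, n2—n6 19] → take n3—n4 (1); add n4.
Step 5: frontier [n1—n8 14, n1—n2 16, n4—n9 15, n2—n5 20, n2—n6 19] → take n1—n8 (14); add n8.
Step 6: frontier [n1—n2 16, n4—n9 15, n2—n5 20, n2—n6 19] → take n4—n9 (15); add n9.
Step 7: frontier [n1—n2 16, n2—n5 20, n2—n6 19] → take n1—n2 (16); add n2.
Vertex order: n6, n5, n1, n3, n4, n8, n9, n2. The 6th vertex is n8.

n8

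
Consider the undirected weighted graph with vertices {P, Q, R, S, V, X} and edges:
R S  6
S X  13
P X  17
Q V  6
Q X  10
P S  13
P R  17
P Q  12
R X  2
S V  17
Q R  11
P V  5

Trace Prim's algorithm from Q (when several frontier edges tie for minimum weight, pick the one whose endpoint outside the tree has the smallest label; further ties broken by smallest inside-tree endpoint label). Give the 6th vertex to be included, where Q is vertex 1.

Grow the tree from Q using Prim:
Step 1: cheapest edge leaving the tree is Q V (6); add V.
Step 2: cheapest edge leaving the tree is P V (5); add P.
Step 3: cheapest edge leaving the tree is Q X (10); add X.
Step 4: cheapest edge leaving the tree is R X (2); add R.
Step 5: cheapest edge leaving the tree is R S (6); add S.
Vertex order: Q, V, P, X, R, S. The 6th vertex is S.

S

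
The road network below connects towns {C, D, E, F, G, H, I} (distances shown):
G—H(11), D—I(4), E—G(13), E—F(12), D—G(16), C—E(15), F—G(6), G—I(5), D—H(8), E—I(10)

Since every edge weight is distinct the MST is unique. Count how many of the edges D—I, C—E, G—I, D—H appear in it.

4

Kruskal: consider edges lightest-first.
D—I (4): add. Components now {C} {D,I} {E} {F} {G} {H}
G—I (5): add. Components now {C} {D,G,I} {E} {F} {H}
F—G (6): add. Components now {C} {D,F,G,I} {E} {H}
D—H (8): add. Components now {C} {D,F,G,H,I} {E}
E—I (10): add. Components now {C} {D,E,F,G,H,I}
G—H (11): skip — G and H already connected.
E—F (12): skip — E and F already connected.
E—G (13): skip — E and G already connected.
C—E (15): add. Components now {C,D,E,F,G,H,I}
MST edge set: {D—I, G—I, F—G, D—H, E—I, C—E}.
Of the listed edges, {D—I, C—E, G—I, D—H} are in the MST → 4.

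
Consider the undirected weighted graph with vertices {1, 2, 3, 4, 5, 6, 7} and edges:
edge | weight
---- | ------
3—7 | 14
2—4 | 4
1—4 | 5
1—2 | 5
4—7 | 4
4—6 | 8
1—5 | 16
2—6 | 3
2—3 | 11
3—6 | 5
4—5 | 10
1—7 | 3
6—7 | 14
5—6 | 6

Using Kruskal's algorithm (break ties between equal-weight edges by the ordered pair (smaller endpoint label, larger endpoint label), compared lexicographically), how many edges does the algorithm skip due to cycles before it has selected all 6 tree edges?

2

Kruskal: consider edges lightest-first.
1—7 (3): add. Components now {1,7} {2} {3} {4} {5} {6}
2—6 (3): add. Components now {1,7} {2,6} {3} {4} {5}
2—4 (4): add. Components now {1,7} {2,4,6} {3} {5}
4—7 (4): add. Components now {1,2,4,6,7} {3} {5}
1—2 (5): skip — 1 and 2 already connected.
1—4 (5): skip — 1 and 4 already connected.
3—6 (5): add. Components now {1,2,3,4,6,7} {5}
5—6 (6): add. Components now {1,2,3,4,5,6,7}
Edges rejected before the tree was complete: 2.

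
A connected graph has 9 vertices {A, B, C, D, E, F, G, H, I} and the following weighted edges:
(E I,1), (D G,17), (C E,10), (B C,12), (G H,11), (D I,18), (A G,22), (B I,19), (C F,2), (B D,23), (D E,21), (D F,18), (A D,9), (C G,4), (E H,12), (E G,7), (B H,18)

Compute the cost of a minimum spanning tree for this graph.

Grow the tree from C using Prim:
Step 1: cheapest edge leaving the tree is C F (2); add F.
Step 2: cheapest edge leaving the tree is C G (4); add G.
Step 3: cheapest edge leaving the tree is E G (7); add E.
Step 4: cheapest edge leaving the tree is E I (1); add I.
Step 5: cheapest edge leaving the tree is G H (11); add H.
Step 6: cheapest edge leaving the tree is B C (12); add B.
Step 7: cheapest edge leaving the tree is D G (17); add D.
Step 8: cheapest edge leaving the tree is A D (9); add A.
MST edges: C F, C G, E G, E I, G H, B C, D G, A D; total weight 2+4+7+1+11+12+17+9 = 63.

63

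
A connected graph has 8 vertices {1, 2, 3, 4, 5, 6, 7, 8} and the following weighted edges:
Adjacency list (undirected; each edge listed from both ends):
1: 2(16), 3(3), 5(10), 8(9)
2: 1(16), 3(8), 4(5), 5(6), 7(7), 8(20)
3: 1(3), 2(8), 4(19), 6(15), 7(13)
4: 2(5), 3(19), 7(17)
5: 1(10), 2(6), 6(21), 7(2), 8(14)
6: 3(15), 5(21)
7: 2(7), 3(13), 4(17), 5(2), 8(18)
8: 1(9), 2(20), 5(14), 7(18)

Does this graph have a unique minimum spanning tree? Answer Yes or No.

Kruskal's algorithm — process edges by increasing weight (ties by edge label):
5-7 (2): add — endpoints in different components.
1-3 (3): add — endpoints in different components.
2-4 (5): add — endpoints in different components.
2-5 (6): add — endpoints in different components.
2-7 (7): skip — 2 and 7 already connected.
2-3 (8): add — endpoints in different components.
1-8 (9): add — endpoints in different components.
1-5 (10): skip — 1 and 5 already connected.
3-7 (13): skip — 3 and 7 already connected.
5-8 (14): skip — 5 and 8 already connected.
3-6 (15): add — endpoints in different components.
Every non-tree edge has weight strictly greater than the heaviest edge on the tree path between its endpoints, so the MST is unique.

Yes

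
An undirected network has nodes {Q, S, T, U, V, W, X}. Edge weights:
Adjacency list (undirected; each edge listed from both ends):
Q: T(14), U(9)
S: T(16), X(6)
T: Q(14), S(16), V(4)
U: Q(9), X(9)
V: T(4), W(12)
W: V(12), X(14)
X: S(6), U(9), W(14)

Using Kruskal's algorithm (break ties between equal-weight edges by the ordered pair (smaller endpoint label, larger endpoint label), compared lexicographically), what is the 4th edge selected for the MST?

U-X

Kruskal: consider edges lightest-first.
T–V (4): add — endpoints in different components.
S–X (6): add — endpoints in different components.
Q–U (9): add — endpoints in different components.
U–X (9): add — endpoints in different components.
V–W (12): add — endpoints in different components.
Q–T (14): add — endpoints in different components.
The 4th edge added is U–X.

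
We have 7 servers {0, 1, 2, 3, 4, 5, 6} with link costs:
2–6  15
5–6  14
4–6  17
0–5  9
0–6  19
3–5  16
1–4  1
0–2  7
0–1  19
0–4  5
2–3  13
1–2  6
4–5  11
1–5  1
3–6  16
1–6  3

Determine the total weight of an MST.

Kruskal's algorithm — process edges by increasing weight (ties by edge label):
1–4 (1): add — endpoints in different components.
1–5 (1): add — endpoints in different components.
1–6 (3): add — endpoints in different components.
0–4 (5): add — endpoints in different components.
1–2 (6): add — endpoints in different components.
0–2 (7): skip — 0 and 2 already connected.
0–5 (9): skip — 0 and 5 already connected.
4–5 (11): skip — 4 and 5 already connected.
2–3 (13): add — endpoints in different components.
MST edges: 1–4, 1–5, 1–6, 0–4, 1–2, 2–3; total weight 1+1+3+5+6+13 = 29.

29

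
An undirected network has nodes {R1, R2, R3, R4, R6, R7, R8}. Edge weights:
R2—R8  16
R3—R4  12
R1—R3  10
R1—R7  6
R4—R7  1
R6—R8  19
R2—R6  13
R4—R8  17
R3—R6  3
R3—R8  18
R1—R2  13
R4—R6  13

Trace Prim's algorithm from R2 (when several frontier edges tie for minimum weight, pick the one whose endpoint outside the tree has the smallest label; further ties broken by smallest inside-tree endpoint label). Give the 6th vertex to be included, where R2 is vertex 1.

Prim's algorithm from R2:
Step 1: cheapest edge leaving the tree is R1—R2 (13); add R1.
Step 2: cheapest edge leaving the tree is R1—R7 (6); add R7.
Step 3: cheapest edge leaving the tree is R4—R7 (1); add R4.
Step 4: cheapest edge leaving the tree is R1—R3 (10); add R3.
Step 5: cheapest edge leaving the tree is R3—R6 (3); add R6.
Step 6: cheapest edge leaving the tree is R2—R8 (16); add R8.
Vertex order: R2, R1, R7, R4, R3, R6, R8. The 6th vertex is R6.

R6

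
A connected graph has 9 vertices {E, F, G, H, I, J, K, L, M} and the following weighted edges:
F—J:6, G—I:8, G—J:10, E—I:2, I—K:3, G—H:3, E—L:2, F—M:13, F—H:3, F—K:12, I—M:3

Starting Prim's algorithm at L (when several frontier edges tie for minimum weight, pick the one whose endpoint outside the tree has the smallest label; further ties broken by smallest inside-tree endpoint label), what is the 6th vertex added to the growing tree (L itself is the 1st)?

Prim's algorithm from L:
Step 1: frontier [E—L 2] → take E—L (2); add E.
Step 2: frontier [E—I 2] → take E—I (2); add I.
Step 3: frontier [I—K 3, I—M 3, G—I 8] → take I—K (3); add K.
Step 4: frontier [I—M 3, G—I 8, F—K 12] → take I—M (3); add M.
Step 5: frontier [G—I 8, F—K 12, F—M 13] → take G—I (8); add G.
Step 6: frontier [G—H 3, G—J 10, F—K 12, F—M 13] → take G—H (3); add H.
Step 7: frontier [G—J 10, F—H 3, F—K 12, F—M 13] → take F—H (3); add F.
Step 8: frontier [F—J 6, G—J 10] → take F—J (6); add J.
Vertex order: L, E, I, K, M, G, H, F, J. The 6th vertex is G.

G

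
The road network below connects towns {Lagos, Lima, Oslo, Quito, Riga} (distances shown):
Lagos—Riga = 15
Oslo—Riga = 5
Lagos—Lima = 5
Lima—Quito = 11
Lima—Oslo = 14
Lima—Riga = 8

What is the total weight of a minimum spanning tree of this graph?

Sort edges by weight, then run Kruskal:
Lagos—Lima (5): add — endpoints in different components.
Oslo—Riga (5): add — endpoints in different components.
Lima—Riga (8): add — endpoints in different components.
Lima—Quito (11): add — endpoints in different components.
MST edges: Lagos—Lima, Oslo—Riga, Lima—Riga, Lima—Quito; total weight 5+5+8+11 = 29.

29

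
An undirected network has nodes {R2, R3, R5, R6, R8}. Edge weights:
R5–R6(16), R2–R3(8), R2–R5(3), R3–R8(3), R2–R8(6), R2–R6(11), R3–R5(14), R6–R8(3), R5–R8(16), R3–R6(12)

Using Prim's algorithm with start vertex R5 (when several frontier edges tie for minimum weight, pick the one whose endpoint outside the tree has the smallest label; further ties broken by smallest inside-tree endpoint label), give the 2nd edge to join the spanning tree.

R2-R8

Prim, starting at R5.
Step 1: cheapest edge leaving the tree is R2–R5 (3); add R2.
Step 2: cheapest edge leaving the tree is R2–R8 (6); add R8.
Step 3: cheapest edge leaving the tree is R3–R8 (3); add R3.
Step 4: cheapest edge leaving the tree is R6–R8 (3); add R6.
The 2nd edge added is R2–R8.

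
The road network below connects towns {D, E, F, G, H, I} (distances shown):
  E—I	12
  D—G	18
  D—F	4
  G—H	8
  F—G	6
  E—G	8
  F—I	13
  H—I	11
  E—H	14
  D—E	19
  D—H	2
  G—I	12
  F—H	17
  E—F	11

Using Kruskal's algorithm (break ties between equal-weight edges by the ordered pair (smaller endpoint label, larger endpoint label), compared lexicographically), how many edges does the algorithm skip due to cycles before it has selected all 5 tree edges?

2

Kruskal: consider edges lightest-first.
D—H (2): add — endpoints in different components.
D—F (4): add — endpoints in different components.
F—G (6): add — endpoints in different components.
E—G (8): add — endpoints in different components.
G—H (8): skip — G and H already connected.
E—F (11): skip — E and F already connected.
H—I (11): add — endpoints in different components.
Edges rejected before the tree was complete: 2.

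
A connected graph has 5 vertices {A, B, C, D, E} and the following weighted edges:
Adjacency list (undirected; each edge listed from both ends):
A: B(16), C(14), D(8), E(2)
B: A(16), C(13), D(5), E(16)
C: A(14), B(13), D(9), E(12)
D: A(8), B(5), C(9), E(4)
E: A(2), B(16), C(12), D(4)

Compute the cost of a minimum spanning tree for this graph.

20

Sort edges by weight, then run Kruskal:
A-E (2): add — endpoints in different components.
D-E (4): add — endpoints in different components.
B-D (5): add — endpoints in different components.
A-D (8): skip — A and D already connected.
C-D (9): add — endpoints in different components.
MST edges: A-E, D-E, B-D, C-D; total weight 2+4+5+9 = 20.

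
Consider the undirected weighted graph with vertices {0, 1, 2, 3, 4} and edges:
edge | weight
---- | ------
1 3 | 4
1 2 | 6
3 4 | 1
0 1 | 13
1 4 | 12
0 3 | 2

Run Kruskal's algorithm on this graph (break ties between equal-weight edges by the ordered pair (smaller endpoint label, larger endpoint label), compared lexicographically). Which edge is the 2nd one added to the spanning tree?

0-3

Kruskal's algorithm — process edges by increasing weight (ties by edge label):
3 4 (1): add — endpoints in different components.
0 3 (2): add — endpoints in different components.
1 3 (4): add — endpoints in different components.
1 2 (6): add — endpoints in different components.
The 2nd edge added is 0 3.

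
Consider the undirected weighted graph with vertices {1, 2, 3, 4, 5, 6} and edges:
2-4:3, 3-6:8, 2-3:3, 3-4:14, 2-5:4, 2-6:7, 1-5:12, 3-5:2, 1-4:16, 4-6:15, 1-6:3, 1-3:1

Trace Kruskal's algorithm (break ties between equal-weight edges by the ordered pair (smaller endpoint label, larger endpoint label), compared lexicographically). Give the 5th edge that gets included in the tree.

2-4

Sort edges by weight, then run Kruskal:
1-3 (1): add — endpoints in different components.
3-5 (2): add — endpoints in different components.
1-6 (3): add — endpoints in different components.
2-3 (3): add — endpoints in different components.
2-4 (3): add — endpoints in different components.
The 5th edge added is 2-4.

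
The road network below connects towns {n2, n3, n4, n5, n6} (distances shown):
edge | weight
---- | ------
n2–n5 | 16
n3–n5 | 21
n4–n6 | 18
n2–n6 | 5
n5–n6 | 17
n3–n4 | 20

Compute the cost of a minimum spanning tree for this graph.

59

Prim's algorithm from n3:
Step 1: cheapest edge leaving the tree is n3–n4 (20); add n4.
Step 2: cheapest edge leaving the tree is n4–n6 (18); add n6.
Step 3: cheapest edge leaving the tree is n2–n6 (5); add n2.
Step 4: cheapest edge leaving the tree is n2–n5 (16); add n5.
MST edges: n3–n4, n4–n6, n2–n6, n2–n5; total weight 20+18+5+16 = 59.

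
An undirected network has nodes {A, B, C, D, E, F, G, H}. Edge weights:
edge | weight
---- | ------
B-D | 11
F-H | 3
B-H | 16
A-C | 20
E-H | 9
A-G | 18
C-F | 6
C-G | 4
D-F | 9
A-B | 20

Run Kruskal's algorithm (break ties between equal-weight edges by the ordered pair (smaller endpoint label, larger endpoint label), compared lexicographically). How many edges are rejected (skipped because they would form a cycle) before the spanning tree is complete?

Kruskal's algorithm — process edges by increasing weight (ties by edge label):
F-H (3): add — endpoints in different components.
C-G (4): add — endpoints in different components.
C-F (6): add — endpoints in different components.
D-F (9): add — endpoints in different components.
E-H (9): add — endpoints in different components.
B-D (11): add — endpoints in different components.
B-H (16): skip — B and H already connected.
A-G (18): add — endpoints in different components.
Edges rejected before the tree was complete: 1.

1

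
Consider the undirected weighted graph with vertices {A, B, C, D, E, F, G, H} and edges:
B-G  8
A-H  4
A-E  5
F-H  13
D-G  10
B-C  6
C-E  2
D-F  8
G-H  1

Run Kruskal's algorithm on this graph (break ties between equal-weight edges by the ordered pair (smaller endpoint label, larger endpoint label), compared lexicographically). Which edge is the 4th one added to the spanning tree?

Kruskal: consider edges lightest-first.
G-H (1): add — endpoints in different components.
C-E (2): add — endpoints in different components.
A-H (4): add — endpoints in different components.
A-E (5): add — endpoints in different components.
B-C (6): add — endpoints in different components.
B-G (8): skip — B and G already connected.
D-F (8): add — endpoints in different components.
D-G (10): add — endpoints in different components.
The 4th edge added is A-E.

A-E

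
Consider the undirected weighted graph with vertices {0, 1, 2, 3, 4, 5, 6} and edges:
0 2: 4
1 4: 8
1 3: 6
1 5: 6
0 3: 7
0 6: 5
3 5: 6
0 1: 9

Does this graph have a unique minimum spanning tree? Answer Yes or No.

No

Sort edges by weight, then run Kruskal:
0 2 (4): add. Components now {0,2} {1} {3} {4} {5} {6}
0 6 (5): add. Components now {0,2,6} {1} {3} {4} {5}
1 3 (6): add. Components now {0,2,6} {1,3} {4} {5}
1 5 (6): add. Components now {0,2,6} {1,3,5} {4}
3 5 (6): skip — 3 and 5 already connected.
0 3 (7): add. Components now {0,1,2,3,5,6} {4}
1 4 (8): add. Components now {0,1,2,3,4,5,6}
Non-tree edge 3 5 has weight 6, equal to the heaviest edge on its tree cycle — swapping gives another MST of the same weight. Not unique.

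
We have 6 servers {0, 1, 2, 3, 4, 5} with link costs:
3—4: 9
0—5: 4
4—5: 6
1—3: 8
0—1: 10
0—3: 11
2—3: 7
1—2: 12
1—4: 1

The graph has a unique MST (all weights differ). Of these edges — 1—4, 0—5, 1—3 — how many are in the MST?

Kruskal: consider edges lightest-first.
1—4 (1): add. Components now {0} {1,4} {2} {3} {5}
0—5 (4): add. Components now {0,5} {1,4} {2} {3}
4—5 (6): add. Components now {0,1,4,5} {2} {3}
2—3 (7): add. Components now {0,1,4,5} {2,3}
1—3 (8): add. Components now {0,1,2,3,4,5}
MST edge set: {1—4, 0—5, 4—5, 2—3, 1—3}.
Of the listed edges, {1—4, 0—5, 1—3} are in the MST → 3.

3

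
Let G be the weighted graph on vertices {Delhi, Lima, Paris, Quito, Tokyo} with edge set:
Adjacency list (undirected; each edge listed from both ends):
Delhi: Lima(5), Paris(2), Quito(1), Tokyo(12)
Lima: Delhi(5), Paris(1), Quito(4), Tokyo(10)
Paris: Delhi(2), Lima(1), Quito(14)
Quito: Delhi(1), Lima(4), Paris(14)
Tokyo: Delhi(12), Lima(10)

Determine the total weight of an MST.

Sort edges by weight, then run Kruskal:
Delhi–Quito (1): add — endpoints in different components.
Lima–Paris (1): add — endpoints in different components.
Delhi–Paris (2): add — endpoints in different components.
Lima–Quito (4): skip — Quito and Lima already connected.
Delhi–Lima (5): skip — Delhi and Lima already connected.
Lima–Tokyo (10): add — endpoints in different components.
MST edges: Delhi–Quito, Lima–Paris, Delhi–Paris, Lima–Tokyo; total weight 1+1+2+10 = 14.

14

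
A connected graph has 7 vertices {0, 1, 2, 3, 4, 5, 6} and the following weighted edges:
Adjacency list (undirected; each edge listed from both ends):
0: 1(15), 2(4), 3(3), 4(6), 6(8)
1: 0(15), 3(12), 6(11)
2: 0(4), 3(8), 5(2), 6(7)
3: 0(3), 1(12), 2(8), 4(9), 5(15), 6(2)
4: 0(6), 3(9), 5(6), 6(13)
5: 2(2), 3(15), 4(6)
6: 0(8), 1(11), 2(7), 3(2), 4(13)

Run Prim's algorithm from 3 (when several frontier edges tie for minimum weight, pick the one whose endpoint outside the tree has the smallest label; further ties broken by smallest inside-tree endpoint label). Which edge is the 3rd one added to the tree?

0-2

Prim, starting at 3.
Step 1: cheapest edge leaving the tree is 3—6 (2); add 6.
Step 2: cheapest edge leaving the tree is 0—3 (3); add 0.
Step 3: cheapest edge leaving the tree is 0—2 (4); add 2.
Step 4: cheapest edge leaving the tree is 2—5 (2); add 5.
Step 5: cheapest edge leaving the tree is 0—4 (6); add 4.
Step 6: cheapest edge leaving the tree is 1—6 (11); add 1.
The 3rd edge added is 0—2.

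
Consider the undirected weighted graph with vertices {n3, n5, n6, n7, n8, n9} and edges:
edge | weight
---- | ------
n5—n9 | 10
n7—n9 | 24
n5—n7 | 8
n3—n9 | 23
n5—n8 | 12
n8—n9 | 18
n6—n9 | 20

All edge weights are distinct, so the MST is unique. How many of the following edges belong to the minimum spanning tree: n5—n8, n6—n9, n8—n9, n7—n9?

Sort edges by weight, then run Kruskal:
n5—n7 (8): add — endpoints in different components.
n5—n9 (10): add — endpoints in different components.
n5—n8 (12): add — endpoints in different components.
n8—n9 (18): skip — n8 and n9 already connected.
n6—n9 (20): add — endpoints in different components.
n3—n9 (23): add — endpoints in different components.
MST edge set: {n5—n7, n5—n9, n5—n8, n6—n9, n3—n9}.
Of the listed edges, {n5—n8, n6—n9} are in the MST → 2.

2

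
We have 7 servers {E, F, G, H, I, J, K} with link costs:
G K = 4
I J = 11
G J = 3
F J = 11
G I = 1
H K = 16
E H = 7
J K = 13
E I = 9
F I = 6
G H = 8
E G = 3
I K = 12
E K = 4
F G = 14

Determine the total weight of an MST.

Kruskal: consider edges lightest-first.
G I (1): add — endpoints in different components.
E G (3): add — endpoints in different components.
G J (3): add — endpoints in different components.
E K (4): add — endpoints in different components.
G K (4): skip — G and K already connected.
F I (6): add — endpoints in different components.
E H (7): add — endpoints in different components.
MST edges: G I, E G, G J, E K, F I, E H; total weight 1+3+3+4+6+7 = 24.

24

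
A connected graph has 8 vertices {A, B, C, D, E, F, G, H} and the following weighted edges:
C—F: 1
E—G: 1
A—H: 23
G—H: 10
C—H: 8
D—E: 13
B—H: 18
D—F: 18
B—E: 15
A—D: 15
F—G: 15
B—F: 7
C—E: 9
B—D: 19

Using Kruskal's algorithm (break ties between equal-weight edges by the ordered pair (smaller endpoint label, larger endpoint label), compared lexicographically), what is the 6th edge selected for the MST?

D-E

Kruskal's algorithm — process edges by increasing weight (ties by edge label):
C—F (1): add — endpoints in different components.
E—G (1): add — endpoints in different components.
B—F (7): add — endpoints in different components.
C—H (8): add — endpoints in different components.
C—E (9): add — endpoints in different components.
G—H (10): skip — G and H already connected.
D—E (13): add — endpoints in different components.
A—D (15): add — endpoints in different components.
The 6th edge added is D—E.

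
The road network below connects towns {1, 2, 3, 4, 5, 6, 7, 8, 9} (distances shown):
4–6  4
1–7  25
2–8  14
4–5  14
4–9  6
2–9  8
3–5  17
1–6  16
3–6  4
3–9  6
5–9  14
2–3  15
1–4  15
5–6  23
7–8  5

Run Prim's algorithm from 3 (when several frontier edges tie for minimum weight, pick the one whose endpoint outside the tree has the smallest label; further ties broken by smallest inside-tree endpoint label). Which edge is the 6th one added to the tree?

2-8

Prim's algorithm from 3:
Step 1: cheapest edge leaving the tree is 3–6 (4); add 6.
Step 2: cheapest edge leaving the tree is 4–6 (4); add 4.
Step 3: cheapest edge leaving the tree is 3–9 (6); add 9.
Step 4: cheapest edge leaving the tree is 2–9 (8); add 2.
Step 5: cheapest edge leaving the tree is 4–5 (14); add 5.
Step 6: cheapest edge leaving the tree is 2–8 (14); add 8.
Step 7: cheapest edge leaving the tree is 7–8 (5); add 7.
Step 8: cheapest edge leaving the tree is 1–4 (15); add 1.
The 6th edge added is 2–8.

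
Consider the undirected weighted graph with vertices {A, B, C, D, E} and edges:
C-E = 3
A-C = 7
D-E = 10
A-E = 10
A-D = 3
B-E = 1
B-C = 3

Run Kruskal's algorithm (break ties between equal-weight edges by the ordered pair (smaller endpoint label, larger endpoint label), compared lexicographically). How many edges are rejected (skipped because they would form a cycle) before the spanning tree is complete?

1

Kruskal: consider edges lightest-first.
B-E (1): add — endpoints in different components.
A-D (3): add — endpoints in different components.
B-C (3): add — endpoints in different components.
C-E (3): skip — C and E already connected.
A-C (7): add — endpoints in different components.
Edges rejected before the tree was complete: 1.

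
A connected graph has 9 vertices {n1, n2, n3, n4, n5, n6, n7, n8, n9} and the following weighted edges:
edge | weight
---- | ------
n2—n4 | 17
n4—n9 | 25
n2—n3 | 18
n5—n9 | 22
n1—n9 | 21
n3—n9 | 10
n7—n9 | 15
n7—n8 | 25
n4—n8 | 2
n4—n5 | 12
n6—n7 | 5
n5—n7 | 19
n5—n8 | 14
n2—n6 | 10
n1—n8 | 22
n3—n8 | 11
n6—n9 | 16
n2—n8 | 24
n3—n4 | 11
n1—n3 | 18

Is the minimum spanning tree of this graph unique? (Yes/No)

Kruskal: consider edges lightest-first.
n4—n8 (2): add — endpoints in different components.
n6—n7 (5): add — endpoints in different components.
n2—n6 (10): add — endpoints in different components.
n3—n9 (10): add — endpoints in different components.
n3—n4 (11): add — endpoints in different components.
n3—n8 (11): skip — n3 and n8 already connected.
n4—n5 (12): add — endpoints in different components.
n5—n8 (14): skip — n8 and n5 already connected.
n7—n9 (15): add — endpoints in different components.
n6—n9 (16): skip — n6 and n9 already connected.
n2—n4 (17): skip — n2 and n4 already connected.
n1—n3 (18): add — endpoints in different components.
Non-tree edge n3—n8 has weight 11, equal to the heaviest edge on its tree cycle — swapping gives another MST of the same weight. Not unique.

No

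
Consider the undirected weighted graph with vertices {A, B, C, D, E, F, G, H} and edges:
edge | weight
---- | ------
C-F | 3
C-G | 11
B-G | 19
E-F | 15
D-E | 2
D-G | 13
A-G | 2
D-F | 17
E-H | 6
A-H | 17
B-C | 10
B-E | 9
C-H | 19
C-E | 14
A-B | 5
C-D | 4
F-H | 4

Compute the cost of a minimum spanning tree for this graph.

Prim, starting at H.
Step 1: cheapest edge leaving the tree is F-H (4); add F.
Step 2: cheapest edge leaving the tree is C-F (3); add C.
Step 3: cheapest edge leaving the tree is C-D (4); add D.
Step 4: cheapest edge leaving the tree is D-E (2); add E.
Step 5: cheapest edge leaving the tree is B-E (9); add B.
Step 6: cheapest edge leaving the tree is A-B (5); add A.
Step 7: cheapest edge leaving the tree is A-G (2); add G.
MST edges: F-H, C-F, C-D, D-E, B-E, A-B, A-G; total weight 4+3+4+2+9+5+2 = 29.

29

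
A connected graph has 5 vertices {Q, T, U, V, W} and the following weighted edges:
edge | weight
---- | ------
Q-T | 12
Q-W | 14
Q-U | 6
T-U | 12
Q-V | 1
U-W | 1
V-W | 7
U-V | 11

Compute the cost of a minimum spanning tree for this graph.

20

Kruskal's algorithm — process edges by increasing weight (ties by edge label):
Q-V (1): add — endpoints in different components.
U-W (1): add — endpoints in different components.
Q-U (6): add — endpoints in different components.
V-W (7): skip — W and V already connected.
U-V (11): skip — U and V already connected.
Q-T (12): add — endpoints in different components.
MST edges: Q-V, U-W, Q-U, Q-T; total weight 1+1+6+12 = 20.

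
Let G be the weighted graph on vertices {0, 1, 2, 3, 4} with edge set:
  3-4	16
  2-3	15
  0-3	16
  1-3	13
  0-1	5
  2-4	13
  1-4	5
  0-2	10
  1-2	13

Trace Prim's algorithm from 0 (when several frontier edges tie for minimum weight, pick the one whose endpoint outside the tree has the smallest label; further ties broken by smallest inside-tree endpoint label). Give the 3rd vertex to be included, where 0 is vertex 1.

Grow the tree from 0 using Prim:
Step 1: frontier [0-1 5, 0-2 10, 0-3 16] → take 0-1 (5); add 1.
Step 2: frontier [0-2 10, 0-3 16, 1-4 5, 1-2 13, 1-3 13] → take 1-4 (5); add 4.
Step 3: frontier [0-2 10, 0-3 16, 1-2 13, 1-3 13, 2-4 13, 3-4 16] → take 0-2 (10); add 2.
Step 4: frontier [0-3 16, 1-3 13, 2-3 15, 3-4 16] → take 1-3 (13); add 3.
Vertex order: 0, 1, 4, 2, 3. The 3rd vertex is 4.

4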